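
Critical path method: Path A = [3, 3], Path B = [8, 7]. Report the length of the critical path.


Path A: 3 + 3 = 6
Path B: 8 + 7 = 15
Critical path = longest = max(6, 15)
= 15 (Path B)


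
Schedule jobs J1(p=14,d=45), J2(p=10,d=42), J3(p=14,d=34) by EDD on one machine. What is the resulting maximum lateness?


EDD order: J3 → J2 → J1
Completion and lateness:
  J3: C=14, d=34, L=14-34=-20
  J2: C=24, d=42, L=24-42=-18
  J1: C=38, d=45, L=38-45=-7
Lmax = max(-20, -18, -7)
= -7


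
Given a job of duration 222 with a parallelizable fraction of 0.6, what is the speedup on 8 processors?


Amdahl's law: T_p = T × ((1-p) + p/N)
= 222 × ((1-0.6) + 0.6/8)
= 222 × (0.40 + 0.0750)
= 222 × 0.4750
= 105.45
Speedup = 222/105.45
= 2.11×


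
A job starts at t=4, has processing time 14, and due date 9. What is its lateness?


Completion = 4 + 14 = 18
Lateness = C - d = 18 - 9
= 9


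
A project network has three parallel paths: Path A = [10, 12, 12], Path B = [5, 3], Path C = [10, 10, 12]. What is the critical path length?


Path A: 10 + 12 + 12 = 34
Path B: 5 + 3 = 8
Path C: 10 + 10 + 12 = 32
Critical path = longest = max(34, 8, 32)
= 34 (Path A)


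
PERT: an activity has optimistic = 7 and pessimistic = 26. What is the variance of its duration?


σ² = ((p - o) / 6)² = (p - o)² / 36
= (26 - 7)² / 36
= 19² / 36
= 361 / 36
= 10.0278


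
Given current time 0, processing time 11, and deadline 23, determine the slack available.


Slack = due - current_time - processing
= 23 - 0 - 11
= 12


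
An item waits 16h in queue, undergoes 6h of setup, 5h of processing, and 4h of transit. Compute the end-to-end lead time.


Lead time = queue + setup + processing + transit
= 16 + 6 + 5 + 4
= 31 hours


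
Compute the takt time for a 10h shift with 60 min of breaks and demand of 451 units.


Available = 10×60 - 60 = 540 min
Takt time = 540 / 451
= 1.20 min/unit


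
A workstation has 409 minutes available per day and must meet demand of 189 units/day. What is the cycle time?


Cycle time = available time / demand
= 409 / 189
= 2.16 min/unit


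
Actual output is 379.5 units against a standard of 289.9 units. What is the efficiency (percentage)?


Efficiency = (actual / standard) × 100
= (379.5 / 289.9) × 100
= 130.9%


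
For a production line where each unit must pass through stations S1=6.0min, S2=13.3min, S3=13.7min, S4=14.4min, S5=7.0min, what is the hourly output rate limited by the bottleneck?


Bottleneck = longest station time
Station times: [6.0, 13.3, 13.7, 14.4, 7.0]
Max = 14.4 min
Rate = 60 / 14.4
= 4.17 units/hour (bottleneck: 14.4min)


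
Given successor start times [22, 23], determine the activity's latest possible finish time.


LF = min of all successor start times
Successors start at: [22, 23]
LF = min(22, 23)
= 22


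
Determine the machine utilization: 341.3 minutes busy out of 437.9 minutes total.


Utilization = busy / total × 100
= 341.3 / 437.9 × 100
= 77.9%


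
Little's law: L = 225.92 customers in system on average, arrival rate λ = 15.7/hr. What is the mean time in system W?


Little's law: L = λW → W = L / λ
= 225.92 / 15.7
= 14.39 hours


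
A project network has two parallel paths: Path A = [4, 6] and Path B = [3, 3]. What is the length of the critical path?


Path A: 4 + 6 = 10
Path B: 3 + 3 = 6
Critical path = longest = max(10, 6)
= 10 (Path A)


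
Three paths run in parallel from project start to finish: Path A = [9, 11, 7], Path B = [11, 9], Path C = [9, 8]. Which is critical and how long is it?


Path A: 9 + 11 + 7 = 27
Path B: 11 + 9 = 20
Path C: 9 + 8 = 17
Critical path = longest = max(27, 20, 17)
= 27 (Path A)


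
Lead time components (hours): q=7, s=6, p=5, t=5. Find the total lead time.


Lead time = queue + setup + processing + transit
= 7 + 6 + 5 + 5
= 23 hours


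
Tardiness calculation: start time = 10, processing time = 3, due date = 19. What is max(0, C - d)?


Completion = start + processing = 10 + 3 = 13
Tardiness = max(0, C - d) = max(0, 13 - 19)
= max(0, -6)
= 0


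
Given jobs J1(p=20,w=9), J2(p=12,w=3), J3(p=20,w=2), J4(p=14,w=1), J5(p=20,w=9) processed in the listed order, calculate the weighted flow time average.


Completion times:
  J1: C=20, w×C=9×20=180
  J2: C=32, w×C=3×32=96
  J3: C=52, w×C=2×52=104
  J4: C=66, w×C=1×66=66
  J5: C=86, w×C=9×86=774
Sum w×C = 1220
Sum w = 24
Weighted avg = 1220/24
= 50.83


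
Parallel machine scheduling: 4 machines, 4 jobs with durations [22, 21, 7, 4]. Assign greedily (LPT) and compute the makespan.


Jobs (LPT sorted): [22, 21, 7, 4]
Machines: 4
  J=22 → Machine 1 (load: 0+22=22)
  J=21 → Machine 2 (load: 0+21=21)
  J=7 → Machine 3 (load: 0+7=7)
  J=4 → Machine 4 (load: 0+4=4)
Machine loads: [22, 21, 7, 4]
Makespan = max = 22 time units


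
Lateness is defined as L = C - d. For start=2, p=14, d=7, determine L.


Completion = 2 + 14 = 16
Lateness = C - d = 16 - 7
= 9


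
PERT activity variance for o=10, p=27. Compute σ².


σ² = ((p - o) / 6)² = (p - o)² / 36
= (27 - 10)² / 36
= 17² / 36
= 289 / 36
= 8.0278


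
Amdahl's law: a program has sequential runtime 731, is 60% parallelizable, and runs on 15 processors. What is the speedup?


Amdahl's law: T_p = T × ((1-p) + p/N)
= 731 × ((1-0.6) + 0.6/15)
= 731 × (0.40 + 0.0400)
= 731 × 0.4400
= 321.64
Speedup = 731/321.64
= 2.27×


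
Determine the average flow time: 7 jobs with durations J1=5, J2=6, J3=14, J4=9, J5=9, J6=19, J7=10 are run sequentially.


Completion times:
  J1: completes at 5
  J2: completes at 11
  J3: completes at 25
  J4: completes at 34
  J5: completes at 43
  J6: completes at 62
  J7: completes at 72
Sum = 252
Average = 252/7
= 36.00


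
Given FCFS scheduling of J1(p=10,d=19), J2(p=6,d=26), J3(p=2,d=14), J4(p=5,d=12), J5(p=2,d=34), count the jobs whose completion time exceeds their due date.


Completion vs due date:
  J1: C=10, d=19 → on time
  J2: C=16, d=26 → on time
  J3: C=18, d=14 → TARDY
  J4: C=23, d=12 → TARDY
  J5: C=25, d=34 → on time
Tardy jobs: J3, J4
Count = 2


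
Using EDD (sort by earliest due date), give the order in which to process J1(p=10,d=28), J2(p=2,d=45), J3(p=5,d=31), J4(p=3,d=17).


EDD: sort by earliest due date
  J4: d=17, p=3
  J1: d=28, p=10
  J3: d=31, p=5
  J2: d=45, p=2
Order: J4 → J1 → J3 → J2


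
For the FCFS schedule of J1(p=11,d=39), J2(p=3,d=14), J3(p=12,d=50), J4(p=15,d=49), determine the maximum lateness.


Lateness per job (L = C - d):
  J1: C=11, d=39, L=-28
  J2: C=14, d=14, L=0
  J3: C=26, d=50, L=-24
  J4: C=41, d=49, L=-8
Lmax = max(-28, 0, -24, -8)
= 0


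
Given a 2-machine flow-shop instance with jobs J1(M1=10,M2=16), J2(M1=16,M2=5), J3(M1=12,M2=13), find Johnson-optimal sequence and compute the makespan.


Johnson's rule:
Group 1 (M1≤M2, sort by M1): ['J1', 'J3']
Group 2 (M1>M2, sort desc M2): ['J2']
Sequence: J1 → J3 → J2
Makespan calculation:
  J1: M1 done=10, M2 done=26
  J3: M1 done=22, M2 done=39
  J2: M1 done=38, M2 done=44
= Sequence: J1 → J3 → J2, Makespan: 44


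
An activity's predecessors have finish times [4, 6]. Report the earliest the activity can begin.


ES = max of all predecessor completion times
Predecessors: [4, 6]
ES = max(4, 6)
= 6


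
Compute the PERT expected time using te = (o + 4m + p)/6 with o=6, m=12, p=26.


te = (o + 4m + p) / 6
= (6 + 4×12 + 26) / 6
= (6 + 48 + 26) / 6
= 80 / 6
= 13.33


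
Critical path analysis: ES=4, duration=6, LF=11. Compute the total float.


EF = ES + duration = 4 + 6 = 10
LS = LF - duration = 11 - 6 = 5
Total Float = LF - EF = 11 - 10
(or LS - ES = 5 - 4)
= 1


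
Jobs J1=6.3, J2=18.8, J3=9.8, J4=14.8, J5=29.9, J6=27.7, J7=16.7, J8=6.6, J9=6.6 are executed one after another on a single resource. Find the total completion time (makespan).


Sequential makespan: sum all processing times
= 6.3 + 18.8 + 9.8 + 14.8 + 29.9 + 27.7 + 16.7 + 6.6 + 6.6
= 137.2 time units


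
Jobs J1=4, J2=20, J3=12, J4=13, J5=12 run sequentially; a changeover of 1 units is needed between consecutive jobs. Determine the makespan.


Makespan = Σ processing + (n-1) × setup
= (4 + 20 + 12 + 13 + 12) + (5-1)×1
= 61 + 4
= 65 time units


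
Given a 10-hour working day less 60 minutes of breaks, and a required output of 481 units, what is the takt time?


Available = 10×60 - 60 = 540 min
Takt time = 540 / 481
= 1.12 min/unit


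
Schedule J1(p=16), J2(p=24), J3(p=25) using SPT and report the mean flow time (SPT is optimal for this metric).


SPT order: J1 → J2 → J3
Completion times:
  J1: C=16
  J2: C=40
  J3: C=65
Sum = 121, n = 3
Mean flow = 121/3
= 40.33


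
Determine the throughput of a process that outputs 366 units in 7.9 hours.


Throughput = units / time
= 366 / 7.9
= 46.3 units/hour


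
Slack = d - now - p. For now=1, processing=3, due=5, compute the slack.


Slack = due - current_time - processing
= 5 - 1 - 3
= 1


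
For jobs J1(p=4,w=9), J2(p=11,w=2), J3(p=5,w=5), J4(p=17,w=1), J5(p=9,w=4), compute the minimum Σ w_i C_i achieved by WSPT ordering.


WSPT order (by p/w): J1 → J3 → J5 → J2 → J4
  J1: C=4, w·C=9×4=36
  J3: C=9, w·C=5×9=45
  J5: C=18, w·C=4×18=72
  J2: C=29, w·C=2×29=58
  J4: C=46, w·C=1×46=46
Σ w·C = 257
= 257


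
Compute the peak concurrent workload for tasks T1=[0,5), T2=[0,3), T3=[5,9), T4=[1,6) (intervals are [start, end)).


Check each time point for overlaps:
  t=1: 3 tasks active (T1, T2, T4)
Max concurrent = 3


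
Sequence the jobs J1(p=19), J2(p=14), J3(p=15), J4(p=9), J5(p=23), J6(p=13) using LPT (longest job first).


LPT: sort by longest processing time first
  J5: p=23
  J1: p=19
  J3: p=15
  J2: p=14
  J6: p=13
  J4: p=9
Order: J5 → J1 → J3 → J2 → J6 → J4


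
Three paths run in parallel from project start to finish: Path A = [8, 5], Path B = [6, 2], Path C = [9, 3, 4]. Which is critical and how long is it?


Path A: 8 + 5 = 13
Path B: 6 + 2 = 8
Path C: 9 + 3 + 4 = 16
Critical path = longest = max(13, 8, 16)
= 16 (Path C)


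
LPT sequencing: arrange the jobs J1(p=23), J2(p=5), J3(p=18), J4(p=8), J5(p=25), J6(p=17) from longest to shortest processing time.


LPT: sort by longest processing time first
  J5: p=25
  J1: p=23
  J3: p=18
  J6: p=17
  J4: p=8
  J2: p=5
Order: J5 → J1 → J3 → J6 → J4 → J2


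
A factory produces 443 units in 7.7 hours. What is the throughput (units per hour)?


Throughput = units / time
= 443 / 7.7
= 57.5 units/hour


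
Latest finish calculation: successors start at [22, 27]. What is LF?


LF = min of all successor start times
Successors start at: [22, 27]
LF = min(22, 27)
= 22


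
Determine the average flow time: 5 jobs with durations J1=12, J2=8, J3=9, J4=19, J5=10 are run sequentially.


Completion times:
  J1: completes at 12
  J2: completes at 20
  J3: completes at 29
  J4: completes at 48
  J5: completes at 58
Sum = 167
Average = 167/5
= 33.40


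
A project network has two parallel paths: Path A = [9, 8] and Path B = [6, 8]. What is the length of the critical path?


Path A: 9 + 8 = 17
Path B: 6 + 8 = 14
Critical path = longest = max(17, 14)
= 17 (Path A)


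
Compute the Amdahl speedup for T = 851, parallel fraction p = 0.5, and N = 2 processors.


Amdahl's law: T_p = T × ((1-p) + p/N)
= 851 × ((1-0.5) + 0.5/2)
= 851 × (0.50 + 0.2500)
= 851 × 0.7500
= 638.25
Speedup = 851/638.25
= 1.33×


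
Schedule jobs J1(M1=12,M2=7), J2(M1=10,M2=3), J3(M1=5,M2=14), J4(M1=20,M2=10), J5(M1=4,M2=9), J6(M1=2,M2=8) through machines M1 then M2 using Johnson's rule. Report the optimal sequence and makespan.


Johnson's rule:
Group 1 (M1≤M2, sort by M1): ['J6', 'J5', 'J3']
Group 2 (M1>M2, sort desc M2): ['J4', 'J1', 'J2']
Sequence: J6 → J5 → J3 → J4 → J1 → J2
Makespan calculation:
  J6: M1 done=2, M2 done=10
  J5: M1 done=6, M2 done=19
  J3: M1 done=11, M2 done=33
  J4: M1 done=31, M2 done=43
  J1: M1 done=43, M2 done=50
  J2: M1 done=53, M2 done=56
= Sequence: J6 → J5 → J3 → J4 → J1 → J2, Makespan: 56


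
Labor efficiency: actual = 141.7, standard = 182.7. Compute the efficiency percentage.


Efficiency = (actual / standard) × 100
= (141.7 / 182.7) × 100
= 77.6%


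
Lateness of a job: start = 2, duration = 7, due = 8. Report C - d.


Completion = 2 + 7 = 9
Lateness = C - d = 9 - 8
= 1


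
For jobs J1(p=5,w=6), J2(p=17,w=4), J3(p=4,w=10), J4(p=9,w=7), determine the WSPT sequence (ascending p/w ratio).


WSPT (Smith's rule): sort by p/w ascending
  J3: p/w = 4/10 = 0.400
  J1: p/w = 5/6 = 0.833
  J4: p/w = 9/7 = 1.286
  J2: p/w = 17/4 = 4.250
Order: J3 → J1 → J4 → J2


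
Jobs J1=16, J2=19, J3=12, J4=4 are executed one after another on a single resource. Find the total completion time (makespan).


Sequential makespan: sum all processing times
= 16 + 19 + 12 + 4
= 51 time units


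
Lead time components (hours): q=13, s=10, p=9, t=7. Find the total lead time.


Lead time = queue + setup + processing + transit
= 13 + 10 + 9 + 7
= 39 hours


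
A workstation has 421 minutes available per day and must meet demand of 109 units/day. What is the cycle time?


Cycle time = available time / demand
= 421 / 109
= 3.86 min/unit


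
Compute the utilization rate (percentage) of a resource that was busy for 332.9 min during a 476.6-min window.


Utilization = busy / total × 100
= 332.9 / 476.6 × 100
= 69.8%


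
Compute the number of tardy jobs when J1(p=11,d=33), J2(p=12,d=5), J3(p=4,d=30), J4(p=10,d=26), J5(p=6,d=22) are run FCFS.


Completion vs due date:
  J1: C=11, d=33 → on time
  J2: C=23, d=5 → TARDY
  J3: C=27, d=30 → on time
  J4: C=37, d=26 → TARDY
  J5: C=43, d=22 → TARDY
Tardy jobs: J2, J4, J5
Count = 3


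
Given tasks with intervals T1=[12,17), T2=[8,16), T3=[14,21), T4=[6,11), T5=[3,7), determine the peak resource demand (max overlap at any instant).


Check each time point for overlaps:
  t=14: 3 tasks active (T1, T2, T3)
Max concurrent = 3


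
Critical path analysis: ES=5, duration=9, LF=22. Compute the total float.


EF = ES + duration = 5 + 9 = 14
LS = LF - duration = 22 - 9 = 13
Total Float = LF - EF = 22 - 14
(or LS - ES = 13 - 5)
= 8


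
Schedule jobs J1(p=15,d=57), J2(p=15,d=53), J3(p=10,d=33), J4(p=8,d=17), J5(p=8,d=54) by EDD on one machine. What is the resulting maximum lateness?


EDD order: J4 → J3 → J2 → J5 → J1
Completion and lateness:
  J4: C=8, d=17, L=8-17=-9
  J3: C=18, d=33, L=18-33=-15
  J2: C=33, d=53, L=33-53=-20
  J5: C=41, d=54, L=41-54=-13
  J1: C=56, d=57, L=56-57=-1
Lmax = max(-9, -15, -20, -13, -1)
= -1


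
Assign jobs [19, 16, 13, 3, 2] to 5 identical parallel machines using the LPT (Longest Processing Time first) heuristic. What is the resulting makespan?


Jobs (LPT sorted): [19, 16, 13, 3, 2]
Machines: 5
  J=19 → Machine 1 (load: 0+19=19)
  J=16 → Machine 2 (load: 0+16=16)
  J=13 → Machine 3 (load: 0+13=13)
  J=3 → Machine 4 (load: 0+3=3)
  J=2 → Machine 5 (load: 0+2=2)
Machine loads: [19, 16, 13, 3, 2]
Makespan = max = 19 time units


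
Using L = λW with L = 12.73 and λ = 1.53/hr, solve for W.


Little's law: L = λW → W = L / λ
= 12.73 / 1.53
= 8.32 hours


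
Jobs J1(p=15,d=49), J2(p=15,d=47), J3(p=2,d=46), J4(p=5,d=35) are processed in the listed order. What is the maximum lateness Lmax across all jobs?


Lateness per job (L = C - d):
  J1: C=15, d=49, L=-34
  J2: C=30, d=47, L=-17
  J3: C=32, d=46, L=-14
  J4: C=37, d=35, L=2
Lmax = max(-34, -17, -14, 2)
= 2


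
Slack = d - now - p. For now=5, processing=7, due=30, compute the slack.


Slack = due - current_time - processing
= 30 - 5 - 7
= 18


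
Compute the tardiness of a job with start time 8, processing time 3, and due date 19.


Completion = start + processing = 8 + 3 = 11
Tardiness = max(0, C - d) = max(0, 11 - 19)
= max(0, -8)
= 0


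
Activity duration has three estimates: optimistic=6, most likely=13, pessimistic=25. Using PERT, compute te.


te = (o + 4m + p) / 6
= (6 + 4×13 + 25) / 6
= (6 + 52 + 25) / 6
= 83 / 6
= 13.83


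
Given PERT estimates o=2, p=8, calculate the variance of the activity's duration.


σ² = ((p - o) / 6)² = (p - o)² / 36
= (8 - 2)² / 36
= 6² / 36
= 36 / 36
= 1.0000


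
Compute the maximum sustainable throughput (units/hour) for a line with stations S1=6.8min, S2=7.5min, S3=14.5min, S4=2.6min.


Bottleneck = longest station time
Station times: [6.8, 7.5, 14.5, 2.6]
Max = 14.5 min
Rate = 60 / 14.5
= 4.14 units/hour (bottleneck: 14.5min)


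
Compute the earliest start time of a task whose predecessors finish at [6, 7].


ES = max of all predecessor completion times
Predecessors: [6, 7]
ES = max(6, 7)
= 7


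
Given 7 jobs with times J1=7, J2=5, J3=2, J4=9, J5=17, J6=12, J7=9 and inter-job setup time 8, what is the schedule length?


Makespan = Σ processing + (n-1) × setup
= (7 + 5 + 2 + 9 + 17 + 12 + 9) + (7-1)×8
= 61 + 48
= 109 time units


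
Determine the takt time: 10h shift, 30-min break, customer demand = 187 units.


Available = 10×60 - 30 = 570 min
Takt time = 570 / 187
= 3.05 min/unit


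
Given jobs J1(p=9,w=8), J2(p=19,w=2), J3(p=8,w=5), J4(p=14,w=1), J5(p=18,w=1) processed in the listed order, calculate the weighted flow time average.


Completion times:
  J1: C=9, w×C=8×9=72
  J2: C=28, w×C=2×28=56
  J3: C=36, w×C=5×36=180
  J4: C=50, w×C=1×50=50
  J5: C=68, w×C=1×68=68
Sum w×C = 426
Sum w = 17
Weighted avg = 426/17
= 25.06


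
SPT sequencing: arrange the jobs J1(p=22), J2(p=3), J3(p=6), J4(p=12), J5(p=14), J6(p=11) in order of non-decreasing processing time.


SPT: sort by shortest processing time
  J2: p=3
  J3: p=6
  J6: p=11
  J4: p=12
  J5: p=14
  J1: p=22
Order: J2 → J3 → J6 → J4 → J5 → J1


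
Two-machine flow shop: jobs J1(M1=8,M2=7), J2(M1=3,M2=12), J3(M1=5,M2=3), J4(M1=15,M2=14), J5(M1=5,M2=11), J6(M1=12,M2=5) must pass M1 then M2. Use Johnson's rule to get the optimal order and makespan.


Johnson's rule:
Group 1 (M1≤M2, sort by M1): ['J2', 'J5']
Group 2 (M1>M2, sort desc M2): ['J4', 'J1', 'J6', 'J3']
Sequence: J2 → J5 → J4 → J1 → J6 → J3
Makespan calculation:
  J2: M1 done=3, M2 done=15
  J5: M1 done=8, M2 done=26
  J4: M1 done=23, M2 done=40
  J1: M1 done=31, M2 done=47
  J6: M1 done=43, M2 done=52
  J3: M1 done=48, M2 done=55
= Sequence: J2 → J5 → J4 → J1 → J6 → J3, Makespan: 55


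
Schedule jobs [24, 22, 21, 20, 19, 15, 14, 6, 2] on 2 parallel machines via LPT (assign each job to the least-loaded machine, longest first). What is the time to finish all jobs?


Jobs (LPT sorted): [24, 22, 21, 20, 19, 15, 14, 6, 2]
Machines: 2
  J=24 → Machine 1 (load: 0+24=24)
  J=22 → Machine 2 (load: 0+22=22)
  J=21 → Machine 2 (load: 22+21=43)
  J=20 → Machine 1 (load: 24+20=44)
  J=19 → Machine 2 (load: 43+19=62)
  J=15 → Machine 1 (load: 44+15=59)
  J=14 → Machine 1 (load: 59+14=73)
  J=6 → Machine 2 (load: 62+6=68)
  J=2 → Machine 2 (load: 68+2=70)
Machine loads: [73, 70]
Makespan = max = 73 time units


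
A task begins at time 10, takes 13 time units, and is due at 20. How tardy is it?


Completion = start + processing = 10 + 13 = 23
Tardiness = max(0, C - d) = max(0, 23 - 20)
= max(0, 3)
= 3


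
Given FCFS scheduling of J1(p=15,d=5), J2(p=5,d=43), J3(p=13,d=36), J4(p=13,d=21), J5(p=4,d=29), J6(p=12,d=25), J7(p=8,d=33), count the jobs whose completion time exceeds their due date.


Completion vs due date:
  J1: C=15, d=5 → TARDY
  J2: C=20, d=43 → on time
  J3: C=33, d=36 → on time
  J4: C=46, d=21 → TARDY
  J5: C=50, d=29 → TARDY
  J6: C=62, d=25 → TARDY
  J7: C=70, d=33 → TARDY
Tardy jobs: J1, J4, J5, J6, J7
Count = 5


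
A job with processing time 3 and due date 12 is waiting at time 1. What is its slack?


Slack = due - current_time - processing
= 12 - 1 - 3
= 8


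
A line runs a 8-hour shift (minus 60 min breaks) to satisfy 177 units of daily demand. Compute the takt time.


Available = 8×60 - 60 = 420 min
Takt time = 420 / 177
= 2.37 min/unit


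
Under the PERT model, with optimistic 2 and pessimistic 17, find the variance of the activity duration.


σ² = ((p - o) / 6)² = (p - o)² / 36
= (17 - 2)² / 36
= 15² / 36
= 225 / 36
= 6.2500


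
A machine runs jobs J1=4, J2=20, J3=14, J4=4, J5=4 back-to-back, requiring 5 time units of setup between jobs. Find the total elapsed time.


Makespan = Σ processing + (n-1) × setup
= (4 + 20 + 14 + 4 + 4) + (5-1)×5
= 46 + 20
= 66 time units


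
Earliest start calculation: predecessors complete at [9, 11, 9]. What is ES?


ES = max of all predecessor completion times
Predecessors: [9, 11, 9]
ES = max(9, 11, 9)
= 11


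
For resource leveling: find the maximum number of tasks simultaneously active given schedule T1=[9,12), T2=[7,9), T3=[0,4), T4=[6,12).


Check each time point for overlaps:
  t=7: 2 tasks active (T2, T4)
Max concurrent = 2


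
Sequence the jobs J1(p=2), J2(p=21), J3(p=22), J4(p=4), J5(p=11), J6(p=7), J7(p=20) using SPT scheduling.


SPT: sort by shortest processing time
  J1: p=2
  J4: p=4
  J6: p=7
  J5: p=11
  J7: p=20
  J2: p=21
  J3: p=22
Order: J1 → J4 → J6 → J5 → J7 → J2 → J3


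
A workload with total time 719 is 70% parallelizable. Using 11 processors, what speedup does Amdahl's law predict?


Amdahl's law: T_p = T × ((1-p) + p/N)
= 719 × ((1-0.7) + 0.7/11)
= 719 × (0.30 + 0.0636)
= 719 × 0.3636
= 261.45
Speedup = 719/261.45
= 2.75×


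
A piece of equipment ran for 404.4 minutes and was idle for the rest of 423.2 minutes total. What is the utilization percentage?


Utilization = busy / total × 100
= 404.4 / 423.2 × 100
= 95.6%


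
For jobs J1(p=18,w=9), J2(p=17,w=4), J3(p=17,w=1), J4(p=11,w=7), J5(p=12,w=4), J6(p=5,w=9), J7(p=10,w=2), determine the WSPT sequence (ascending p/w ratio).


WSPT (Smith's rule): sort by p/w ascending
  J6: p/w = 5/9 = 0.556
  J4: p/w = 11/7 = 1.571
  J1: p/w = 18/9 = 2.000
  J5: p/w = 12/4 = 3.000
  J2: p/w = 17/4 = 4.250
  J7: p/w = 10/2 = 5.000
  J3: p/w = 17/1 = 17.000
Order: J6 → J4 → J1 → J5 → J2 → J7 → J3


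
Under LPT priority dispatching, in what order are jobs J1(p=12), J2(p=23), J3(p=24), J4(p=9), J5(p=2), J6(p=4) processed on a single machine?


LPT: sort by longest processing time first
  J3: p=24
  J2: p=23
  J1: p=12
  J4: p=9
  J6: p=4
  J5: p=2
Order: J3 → J2 → J1 → J4 → J6 → J5


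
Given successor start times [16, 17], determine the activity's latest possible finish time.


LF = min of all successor start times
Successors start at: [16, 17]
LF = min(16, 17)
= 16


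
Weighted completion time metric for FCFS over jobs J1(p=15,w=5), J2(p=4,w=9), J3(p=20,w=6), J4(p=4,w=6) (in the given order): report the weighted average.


Completion times:
  J1: C=15, w×C=5×15=75
  J2: C=19, w×C=9×19=171
  J3: C=39, w×C=6×39=234
  J4: C=43, w×C=6×43=258
Sum w×C = 738
Sum w = 26
Weighted avg = 738/26
= 28.38


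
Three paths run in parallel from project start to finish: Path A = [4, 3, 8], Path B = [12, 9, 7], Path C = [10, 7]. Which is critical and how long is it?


Path A: 4 + 3 + 8 = 15
Path B: 12 + 9 + 7 = 28
Path C: 10 + 7 = 17
Critical path = longest = max(15, 28, 17)
= 28 (Path B)


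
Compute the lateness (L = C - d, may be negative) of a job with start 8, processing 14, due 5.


Completion = 8 + 14 = 22
Lateness = C - d = 22 - 5
= 17


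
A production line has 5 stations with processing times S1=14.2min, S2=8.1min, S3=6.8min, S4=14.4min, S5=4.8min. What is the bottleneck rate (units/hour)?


Bottleneck = longest station time
Station times: [14.2, 8.1, 6.8, 14.4, 4.8]
Max = 14.4 min
Rate = 60 / 14.4
= 4.17 units/hour (bottleneck: 14.4min)


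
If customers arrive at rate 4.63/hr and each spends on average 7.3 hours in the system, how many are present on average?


Little's law: L = λ × W
= 4.63 × 7.3
= 33.80


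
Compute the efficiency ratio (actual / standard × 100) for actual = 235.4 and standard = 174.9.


Efficiency = (actual / standard) × 100
= (235.4 / 174.9) × 100
= 134.6%


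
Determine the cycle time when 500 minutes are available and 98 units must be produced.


Cycle time = available time / demand
= 500 / 98
= 5.10 min/unit


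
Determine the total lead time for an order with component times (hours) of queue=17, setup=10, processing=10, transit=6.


Lead time = queue + setup + processing + transit
= 17 + 10 + 10 + 6
= 43 hours


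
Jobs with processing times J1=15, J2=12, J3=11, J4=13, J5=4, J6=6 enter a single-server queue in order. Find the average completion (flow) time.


Completion times:
  J1: completes at 15
  J2: completes at 27
  J3: completes at 38
  J4: completes at 51
  J5: completes at 55
  J6: completes at 61
Sum = 247
Average = 247/6
= 41.17


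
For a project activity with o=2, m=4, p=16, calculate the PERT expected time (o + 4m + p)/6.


te = (o + 4m + p) / 6
= (2 + 4×4 + 16) / 6
= (2 + 16 + 16) / 6
= 34 / 6
= 5.67


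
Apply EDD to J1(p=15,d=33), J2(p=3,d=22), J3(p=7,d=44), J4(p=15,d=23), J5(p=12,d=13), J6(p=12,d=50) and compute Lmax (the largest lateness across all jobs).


EDD order: J5 → J2 → J4 → J1 → J3 → J6
Completion and lateness:
  J5: C=12, d=13, L=12-13=-1
  J2: C=15, d=22, L=15-22=-7
  J4: C=30, d=23, L=30-23=7
  J1: C=45, d=33, L=45-33=12
  J3: C=52, d=44, L=52-44=8
  J6: C=64, d=50, L=64-50=14
Lmax = max(-1, -7, 7, 12, 8, 14)
= 14


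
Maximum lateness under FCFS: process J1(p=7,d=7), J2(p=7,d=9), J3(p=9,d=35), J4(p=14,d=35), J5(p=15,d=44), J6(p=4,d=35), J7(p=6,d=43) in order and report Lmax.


Lateness per job (L = C - d):
  J1: C=7, d=7, L=0
  J2: C=14, d=9, L=5
  J3: C=23, d=35, L=-12
  J4: C=37, d=35, L=2
  J5: C=52, d=44, L=8
  J6: C=56, d=35, L=21
  J7: C=62, d=43, L=19
Lmax = max(0, 5, -12, 2, 8, 21, 19)
= 21


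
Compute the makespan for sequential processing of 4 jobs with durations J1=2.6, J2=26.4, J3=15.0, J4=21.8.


Sequential makespan: sum all processing times
= 2.6 + 26.4 + 15.0 + 21.8
= 65.8 time units


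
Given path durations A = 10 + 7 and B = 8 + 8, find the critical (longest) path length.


Path A: 10 + 7 = 17
Path B: 8 + 8 = 16
Critical path = longest = max(17, 16)
= 17 (Path A)


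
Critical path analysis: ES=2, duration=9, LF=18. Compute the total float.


EF = ES + duration = 2 + 9 = 11
LS = LF - duration = 18 - 9 = 9
Total Float = LF - EF = 18 - 11
(or LS - ES = 9 - 2)
= 7


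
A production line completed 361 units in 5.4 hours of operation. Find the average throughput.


Throughput = units / time
= 361 / 5.4
= 66.9 units/hour


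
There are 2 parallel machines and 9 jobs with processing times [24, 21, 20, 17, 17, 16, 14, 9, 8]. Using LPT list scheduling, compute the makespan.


Jobs (LPT sorted): [24, 21, 20, 17, 17, 16, 14, 9, 8]
Machines: 2
  J=24 → Machine 1 (load: 0+24=24)
  J=21 → Machine 2 (load: 0+21=21)
  J=20 → Machine 2 (load: 21+20=41)
  J=17 → Machine 1 (load: 24+17=41)
  J=17 → Machine 1 (load: 41+17=58)
  J=16 → Machine 2 (load: 41+16=57)
  J=14 → Machine 2 (load: 57+14=71)
  J=9 → Machine 1 (load: 58+9=67)
  J=8 → Machine 1 (load: 67+8=75)
Machine loads: [75, 71]
Makespan = max = 75 time units


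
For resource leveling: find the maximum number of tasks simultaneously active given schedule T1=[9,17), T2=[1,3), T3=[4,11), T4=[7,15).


Check each time point for overlaps:
  t=9: 3 tasks active (T1, T3, T4)
Max concurrent = 3


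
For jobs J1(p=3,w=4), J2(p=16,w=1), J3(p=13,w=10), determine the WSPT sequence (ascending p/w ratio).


WSPT (Smith's rule): sort by p/w ascending
  J1: p/w = 3/4 = 0.750
  J3: p/w = 13/10 = 1.300
  J2: p/w = 16/1 = 16.000
Order: J1 → J3 → J2


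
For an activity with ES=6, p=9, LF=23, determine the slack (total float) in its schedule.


EF = ES + duration = 6 + 9 = 15
LS = LF - duration = 23 - 9 = 14
Total Float = LF - EF = 23 - 15
(or LS - ES = 14 - 6)
= 8


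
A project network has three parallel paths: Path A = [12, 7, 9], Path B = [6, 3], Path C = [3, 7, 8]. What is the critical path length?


Path A: 12 + 7 + 9 = 28
Path B: 6 + 3 = 9
Path C: 3 + 7 + 8 = 18
Critical path = longest = max(28, 9, 18)
= 28 (Path A)


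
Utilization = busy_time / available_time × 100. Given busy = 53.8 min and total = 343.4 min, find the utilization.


Utilization = busy / total × 100
= 53.8 / 343.4 × 100
= 15.7%


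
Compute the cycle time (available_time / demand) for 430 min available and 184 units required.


Cycle time = available time / demand
= 430 / 184
= 2.34 min/unit


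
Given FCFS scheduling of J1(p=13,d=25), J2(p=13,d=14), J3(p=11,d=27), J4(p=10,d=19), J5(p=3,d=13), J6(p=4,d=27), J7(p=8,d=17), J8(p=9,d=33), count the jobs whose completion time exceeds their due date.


Completion vs due date:
  J1: C=13, d=25 → on time
  J2: C=26, d=14 → TARDY
  J3: C=37, d=27 → TARDY
  J4: C=47, d=19 → TARDY
  J5: C=50, d=13 → TARDY
  J6: C=54, d=27 → TARDY
  J7: C=62, d=17 → TARDY
  J8: C=71, d=33 → TARDY
Tardy jobs: J2, J3, J4, J5, J6, J7, J8
Count = 7


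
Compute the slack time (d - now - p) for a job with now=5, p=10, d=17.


Slack = due - current_time - processing
= 17 - 5 - 10
= 2


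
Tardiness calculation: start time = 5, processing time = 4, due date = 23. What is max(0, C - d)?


Completion = start + processing = 5 + 4 = 9
Tardiness = max(0, C - d) = max(0, 9 - 23)
= max(0, -14)
= 0


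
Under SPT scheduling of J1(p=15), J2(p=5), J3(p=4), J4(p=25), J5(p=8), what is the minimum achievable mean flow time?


SPT order: J3 → J2 → J5 → J1 → J4
Completion times:
  J3: C=4
  J2: C=9
  J5: C=17
  J1: C=32
  J4: C=57
Sum = 119, n = 5
Mean flow = 119/5
= 23.80


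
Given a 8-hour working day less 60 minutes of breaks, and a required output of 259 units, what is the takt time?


Available = 8×60 - 60 = 420 min
Takt time = 420 / 259
= 1.62 min/unit


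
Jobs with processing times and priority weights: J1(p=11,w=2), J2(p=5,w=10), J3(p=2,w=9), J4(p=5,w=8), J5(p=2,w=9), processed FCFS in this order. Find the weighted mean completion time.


Completion times:
  J1: C=11, w×C=2×11=22
  J2: C=16, w×C=10×16=160
  J3: C=18, w×C=9×18=162
  J4: C=23, w×C=8×23=184
  J5: C=25, w×C=9×25=225
Sum w×C = 753
Sum w = 38
Weighted avg = 753/38
= 19.82


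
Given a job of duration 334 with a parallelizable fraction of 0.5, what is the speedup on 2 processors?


Amdahl's law: T_p = T × ((1-p) + p/N)
= 334 × ((1-0.5) + 0.5/2)
= 334 × (0.50 + 0.2500)
= 334 × 0.7500
= 250.50
Speedup = 334/250.50
= 1.33×


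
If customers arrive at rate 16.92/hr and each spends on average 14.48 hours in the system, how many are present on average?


Little's law: L = λ × W
= 16.92 × 14.48
= 245.00


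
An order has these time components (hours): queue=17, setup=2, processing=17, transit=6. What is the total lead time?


Lead time = queue + setup + processing + transit
= 17 + 2 + 17 + 6
= 42 hours


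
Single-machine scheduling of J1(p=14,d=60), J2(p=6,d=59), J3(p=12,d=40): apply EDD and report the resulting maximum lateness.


EDD order: J3 → J2 → J1
Completion and lateness:
  J3: C=12, d=40, L=12-40=-28
  J2: C=18, d=59, L=18-59=-41
  J1: C=32, d=60, L=32-60=-28
Lmax = max(-28, -41, -28)
= -28


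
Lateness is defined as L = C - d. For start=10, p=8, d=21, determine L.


Completion = 10 + 8 = 18
Lateness = C - d = 18 - 21
= -3


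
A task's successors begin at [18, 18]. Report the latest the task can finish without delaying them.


LF = min of all successor start times
Successors start at: [18, 18]
LF = min(18, 18)
= 18


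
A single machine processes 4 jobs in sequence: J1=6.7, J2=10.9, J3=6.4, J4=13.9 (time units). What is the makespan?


Sequential makespan: sum all processing times
= 6.7 + 10.9 + 6.4 + 13.9
= 37.9 time units


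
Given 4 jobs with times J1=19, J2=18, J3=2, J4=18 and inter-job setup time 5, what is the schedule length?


Makespan = Σ processing + (n-1) × setup
= (19 + 18 + 2 + 18) + (4-1)×5
= 57 + 15
= 72 time units


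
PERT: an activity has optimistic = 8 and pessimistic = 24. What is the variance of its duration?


σ² = ((p - o) / 6)² = (p - o)² / 36
= (24 - 8)² / 36
= 16² / 36
= 256 / 36
= 7.1111


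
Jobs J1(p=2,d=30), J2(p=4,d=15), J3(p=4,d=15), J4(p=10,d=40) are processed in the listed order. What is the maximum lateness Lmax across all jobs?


Lateness per job (L = C - d):
  J1: C=2, d=30, L=-28
  J2: C=6, d=15, L=-9
  J3: C=10, d=15, L=-5
  J4: C=20, d=40, L=-20
Lmax = max(-28, -9, -5, -20)
= -5


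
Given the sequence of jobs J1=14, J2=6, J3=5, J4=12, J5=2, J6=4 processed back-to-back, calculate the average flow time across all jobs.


Completion times:
  J1: completes at 14
  J2: completes at 20
  J3: completes at 25
  J4: completes at 37
  J5: completes at 39
  J6: completes at 43
Sum = 178
Average = 178/6
= 29.67


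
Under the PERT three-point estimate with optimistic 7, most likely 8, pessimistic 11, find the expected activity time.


te = (o + 4m + p) / 6
= (7 + 4×8 + 11) / 6
= (7 + 32 + 11) / 6
= 50 / 6
= 8.33


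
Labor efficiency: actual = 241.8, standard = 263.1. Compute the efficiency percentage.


Efficiency = (actual / standard) × 100
= (241.8 / 263.1) × 100
= 91.9%


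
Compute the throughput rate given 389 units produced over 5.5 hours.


Throughput = units / time
= 389 / 5.5
= 70.7 units/hour


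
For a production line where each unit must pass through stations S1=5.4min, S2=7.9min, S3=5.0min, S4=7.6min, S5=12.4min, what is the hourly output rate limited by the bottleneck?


Bottleneck = longest station time
Station times: [5.4, 7.9, 5.0, 7.6, 12.4]
Max = 12.4 min
Rate = 60 / 12.4
= 4.84 units/hour (bottleneck: 12.4min)


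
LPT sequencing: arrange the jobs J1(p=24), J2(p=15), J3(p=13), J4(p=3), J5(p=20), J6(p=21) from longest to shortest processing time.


LPT: sort by longest processing time first
  J1: p=24
  J6: p=21
  J5: p=20
  J2: p=15
  J3: p=13
  J4: p=3
Order: J1 → J6 → J5 → J2 → J3 → J4


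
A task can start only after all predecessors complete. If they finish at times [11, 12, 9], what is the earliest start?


ES = max of all predecessor completion times
Predecessors: [11, 12, 9]
ES = max(11, 12, 9)
= 12


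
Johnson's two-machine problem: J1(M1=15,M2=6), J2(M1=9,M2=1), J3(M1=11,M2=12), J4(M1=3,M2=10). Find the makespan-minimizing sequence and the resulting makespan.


Johnson's rule:
Group 1 (M1≤M2, sort by M1): ['J4', 'J3']
Group 2 (M1>M2, sort desc M2): ['J1', 'J2']
Sequence: J4 → J3 → J1 → J2
Makespan calculation:
  J4: M1 done=3, M2 done=13
  J3: M1 done=14, M2 done=26
  J1: M1 done=29, M2 done=35
  J2: M1 done=38, M2 done=39
= Sequence: J4 → J3 → J1 → J2, Makespan: 39


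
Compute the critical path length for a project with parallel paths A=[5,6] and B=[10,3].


Path A: 5 + 6 = 11
Path B: 10 + 3 = 13
Critical path = longest = max(11, 13)
= 13 (Path B)


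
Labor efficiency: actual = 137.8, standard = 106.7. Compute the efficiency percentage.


Efficiency = (actual / standard) × 100
= (137.8 / 106.7) × 100
= 129.1%


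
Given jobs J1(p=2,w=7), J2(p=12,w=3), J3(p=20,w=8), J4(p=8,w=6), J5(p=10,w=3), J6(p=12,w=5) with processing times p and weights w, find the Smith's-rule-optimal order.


WSPT (Smith's rule): sort by p/w ascending
  J1: p/w = 2/7 = 0.286
  J4: p/w = 8/6 = 1.333
  J6: p/w = 12/5 = 2.400
  J3: p/w = 20/8 = 2.500
  J5: p/w = 10/3 = 3.333
  J2: p/w = 12/3 = 4.000
Order: J1 → J4 → J6 → J3 → J5 → J2


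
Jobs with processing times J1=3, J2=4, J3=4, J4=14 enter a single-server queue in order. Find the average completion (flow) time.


Completion times:
  J1: completes at 3
  J2: completes at 7
  J3: completes at 11
  J4: completes at 25
Sum = 46
Average = 46/4
= 11.50


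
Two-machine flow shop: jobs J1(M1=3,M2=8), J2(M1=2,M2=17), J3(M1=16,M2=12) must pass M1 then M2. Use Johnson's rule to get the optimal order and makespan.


Johnson's rule:
Group 1 (M1≤M2, sort by M1): ['J2', 'J1']
Group 2 (M1>M2, sort desc M2): ['J3']
Sequence: J2 → J1 → J3
Makespan calculation:
  J2: M1 done=2, M2 done=19
  J1: M1 done=5, M2 done=27
  J3: M1 done=21, M2 done=39
= Sequence: J2 → J1 → J3, Makespan: 39


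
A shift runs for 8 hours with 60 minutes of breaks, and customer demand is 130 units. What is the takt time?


Available = 8×60 - 60 = 420 min
Takt time = 420 / 130
= 3.23 min/unit


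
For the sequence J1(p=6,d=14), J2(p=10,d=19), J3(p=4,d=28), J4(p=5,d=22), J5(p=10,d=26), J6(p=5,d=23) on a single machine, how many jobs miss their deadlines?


Completion vs due date:
  J1: C=6, d=14 → on time
  J2: C=16, d=19 → on time
  J3: C=20, d=28 → on time
  J4: C=25, d=22 → TARDY
  J5: C=35, d=26 → TARDY
  J6: C=40, d=23 → TARDY
Tardy jobs: J4, J5, J6
Count = 3


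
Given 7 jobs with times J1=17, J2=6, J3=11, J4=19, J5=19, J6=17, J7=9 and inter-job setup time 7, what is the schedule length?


Makespan = Σ processing + (n-1) × setup
= (17 + 6 + 11 + 19 + 19 + 17 + 9) + (7-1)×7
= 98 + 42
= 140 time units


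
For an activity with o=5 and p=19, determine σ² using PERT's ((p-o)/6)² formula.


σ² = ((p - o) / 6)² = (p - o)² / 36
= (19 - 5)² / 36
= 14² / 36
= 196 / 36
= 5.4444


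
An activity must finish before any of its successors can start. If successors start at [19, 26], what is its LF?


LF = min of all successor start times
Successors start at: [19, 26]
LF = min(19, 26)
= 19


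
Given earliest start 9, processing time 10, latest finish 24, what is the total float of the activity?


EF = ES + duration = 9 + 10 = 19
LS = LF - duration = 24 - 10 = 14
Total Float = LF - EF = 24 - 19
(or LS - ES = 14 - 9)
= 5


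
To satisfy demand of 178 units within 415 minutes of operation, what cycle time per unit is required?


Cycle time = available time / demand
= 415 / 178
= 2.33 min/unit


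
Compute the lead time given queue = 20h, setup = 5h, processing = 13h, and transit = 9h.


Lead time = queue + setup + processing + transit
= 20 + 5 + 13 + 9
= 47 hours


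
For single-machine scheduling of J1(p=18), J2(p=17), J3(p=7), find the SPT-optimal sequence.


SPT: sort by shortest processing time
  J3: p=7
  J2: p=17
  J1: p=18
Order: J3 → J2 → J1


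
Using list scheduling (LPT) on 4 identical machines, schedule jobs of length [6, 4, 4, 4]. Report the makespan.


Jobs (LPT sorted): [6, 4, 4, 4]
Machines: 4
  J=6 → Machine 1 (load: 0+6=6)
  J=4 → Machine 2 (load: 0+4=4)
  J=4 → Machine 3 (load: 0+4=4)
  J=4 → Machine 4 (load: 0+4=4)
Machine loads: [6, 4, 4, 4]
Makespan = max = 6 time units


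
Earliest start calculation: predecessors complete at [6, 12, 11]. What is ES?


ES = max of all predecessor completion times
Predecessors: [6, 12, 11]
ES = max(6, 12, 11)
= 12


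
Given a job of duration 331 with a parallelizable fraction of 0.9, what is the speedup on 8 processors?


Amdahl's law: T_p = T × ((1-p) + p/N)
= 331 × ((1-0.9) + 0.9/8)
= 331 × (0.10 + 0.1125)
= 331 × 0.2125
= 70.34
Speedup = 331/70.34
= 4.71×


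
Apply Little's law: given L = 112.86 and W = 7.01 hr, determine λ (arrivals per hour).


Little's law: L = λW → λ = L / W
= 112.86 / 7.01
= 16.10 per hour


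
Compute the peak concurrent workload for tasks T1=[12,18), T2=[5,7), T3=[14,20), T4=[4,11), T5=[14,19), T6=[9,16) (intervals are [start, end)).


Check each time point for overlaps:
  t=14: 4 tasks active (T1, T3, T5, T6)
Max concurrent = 4


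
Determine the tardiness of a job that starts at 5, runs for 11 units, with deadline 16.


Completion = start + processing = 5 + 11 = 16
Tardiness = max(0, C - d) = max(0, 16 - 16)
= max(0, 0)
= 0
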